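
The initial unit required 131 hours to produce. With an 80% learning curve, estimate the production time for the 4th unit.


Formula: T_n = T_1 * (learning_rate)^(log2(n)) where learning_rate = rate/100
Doublings = log2(4) = 2
T_n = 131 * 0.8^2
T_n = 131 * 0.64 = 83.8 hours

83.8 hours


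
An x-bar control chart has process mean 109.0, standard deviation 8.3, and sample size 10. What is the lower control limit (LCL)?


LCL = 109.0 - 3 * 8.3 / sqrt(10)

101.13


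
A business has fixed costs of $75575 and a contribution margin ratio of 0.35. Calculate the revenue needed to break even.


Formula: BER = Fixed Costs / Contribution Margin Ratio
BER = $75575 / 0.35
BER = $215928.57 (to the nearest cent)

$215928.57


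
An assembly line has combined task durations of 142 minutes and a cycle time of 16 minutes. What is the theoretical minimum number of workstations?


Formula: N_min = ceil(Sum of Task Times / Cycle Time)
N_min = ceil(142 min / 16 min) = ceil(8.875)
N_min = 9 stations

9


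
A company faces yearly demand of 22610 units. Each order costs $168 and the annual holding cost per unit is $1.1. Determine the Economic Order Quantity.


Formula: EOQ = sqrt(2 * D * S / H)
Numerator: 2 * 22610 * 168 = 7596960
2DS/H = 7596960 / 1.1 = 6906327.3
EOQ = sqrt(6906327.3) = 2628.0 units

2628.0 units


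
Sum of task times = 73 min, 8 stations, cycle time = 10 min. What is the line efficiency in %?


Formula: Efficiency = Sum of Task Times / (N_stations * CT) * 100
Total station capacity = 8 stations * 10 min = 80 min
Efficiency = 73 / 80 * 100 = 91.3%

91.3%


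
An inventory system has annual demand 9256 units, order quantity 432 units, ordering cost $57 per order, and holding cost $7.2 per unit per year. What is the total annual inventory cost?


TC = 9256/432 * 57 + 432/2 * 7.2

$2776.48


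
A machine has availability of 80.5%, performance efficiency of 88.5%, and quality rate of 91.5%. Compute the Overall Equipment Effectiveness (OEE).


Formula: OEE = Availability * Performance * Quality / 10000
A * P = 80.5% * 88.5% / 100 = 71.24%
OEE = 71.24% * 91.5% / 100 = 65.2%

65.2%


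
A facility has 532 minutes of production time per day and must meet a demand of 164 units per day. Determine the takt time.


Formula: Takt Time = Available Production Time / Customer Demand
Takt = 532 min/day / 164 units/day
Takt = 3.24 min/unit

3.24 min/unit


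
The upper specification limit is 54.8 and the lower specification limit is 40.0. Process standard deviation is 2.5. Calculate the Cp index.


Cp = (54.8 - 40.0) / (6 * 2.5)

0.99


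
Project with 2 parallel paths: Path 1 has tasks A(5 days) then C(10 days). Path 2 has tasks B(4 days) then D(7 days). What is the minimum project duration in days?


Path 1 = 5 + 10 = 15 days
Path 2 = 4 + 7 = 11 days
Duration = max(15, 11) = 15 days

15 days


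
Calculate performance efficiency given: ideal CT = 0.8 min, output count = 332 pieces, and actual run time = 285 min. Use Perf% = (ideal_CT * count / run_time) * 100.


Formula: Performance = (Ideal CT * Total Count) / Run Time * 100
Ideal output time = 0.8 * 332 = 265.6 min
Performance = 265.6 / 285 * 100 = 93.2%

93.2%


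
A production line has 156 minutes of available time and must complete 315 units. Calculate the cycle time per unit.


Formula: CT = Available Time / Number of Units
CT = 156 min / 315 units
CT = 0.5 min/unit

0.5 min/unit


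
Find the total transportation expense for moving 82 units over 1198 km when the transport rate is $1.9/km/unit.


TC = dist * cost * units = 1198 * 1.9 * 82 = $186648.40

$186648.40


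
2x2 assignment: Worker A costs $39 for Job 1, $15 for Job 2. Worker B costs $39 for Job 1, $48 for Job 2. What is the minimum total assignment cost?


Option 1: A->1 + B->2 = $39 + $48 = $87
Option 2: A->2 + B->1 = $15 + $39 = $54
Min cost = min($87, $54) = $54

$54


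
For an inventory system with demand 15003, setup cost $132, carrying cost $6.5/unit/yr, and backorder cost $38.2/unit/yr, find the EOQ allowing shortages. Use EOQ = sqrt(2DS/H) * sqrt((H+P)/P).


Formula: EOQ* = sqrt(2DS/H) * sqrt((H+P)/P)
Base EOQ = sqrt(2*15003*132/6.5) = 780.61 units
Correction = sqrt((6.5+38.2)/38.2) = 1.08174
EOQ* = 780.61 * 1.08174 = 844.4 units

844.4 units


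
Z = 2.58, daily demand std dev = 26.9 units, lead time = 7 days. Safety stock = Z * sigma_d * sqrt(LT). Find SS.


Formula: SS = z * sigma_d * sqrt(LT)
sqrt(LT) = sqrt(7) = 2.6458
SS = 2.58 * 26.9 * 2.6458
SS = 183.6 units

183.6 units


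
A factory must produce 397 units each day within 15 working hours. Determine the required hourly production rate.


Formula: Production Rate = Daily Demand / Available Hours
Rate = 397 units/day / 15 hours/day
Rate = 26.5 units/hour

26.5 units/hour


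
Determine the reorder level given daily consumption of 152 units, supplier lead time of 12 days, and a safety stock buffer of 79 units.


Formula: ROP = (Daily Demand * Lead Time) + Safety Stock
Demand during lead time = 152 * 12 = 1824 units
ROP = 1824 + 79 = 1903 units

1903 units


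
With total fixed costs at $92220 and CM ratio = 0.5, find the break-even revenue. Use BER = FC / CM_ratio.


Formula: BER = Fixed Costs / Contribution Margin Ratio
BER = $92220 / 0.5
BER = $184440.00 (to the nearest cent)

$184440.00


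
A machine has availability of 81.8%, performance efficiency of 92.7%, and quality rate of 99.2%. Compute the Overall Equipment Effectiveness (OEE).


Formula: OEE = Availability * Performance * Quality / 10000
A * P = 81.8% * 92.7% / 100 = 75.83%
OEE = 75.83% * 99.2% / 100 = 75.2%

75.2%


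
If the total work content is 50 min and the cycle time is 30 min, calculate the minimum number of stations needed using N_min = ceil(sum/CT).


Formula: N_min = ceil(Sum of Task Times / Cycle Time)
N_min = ceil(50 min / 30 min) = ceil(1.6667)
N_min = 2 stations

2


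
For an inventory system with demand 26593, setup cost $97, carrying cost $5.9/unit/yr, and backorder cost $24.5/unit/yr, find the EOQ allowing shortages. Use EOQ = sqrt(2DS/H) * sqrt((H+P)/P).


Formula: EOQ* = sqrt(2DS/H) * sqrt((H+P)/P)
Base EOQ = sqrt(2*26593*97/5.9) = 935.1 units
Correction = sqrt((5.9+24.5)/24.5) = 1.11392
EOQ* = 935.1 * 1.11392 = 1041.6 units

1041.6 units


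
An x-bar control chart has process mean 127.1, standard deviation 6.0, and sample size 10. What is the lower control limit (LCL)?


LCL = 127.1 - 3 * 6.0 / sqrt(10)

121.41


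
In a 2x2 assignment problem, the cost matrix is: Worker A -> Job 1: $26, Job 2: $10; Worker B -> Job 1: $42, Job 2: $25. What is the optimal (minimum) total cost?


Option 1: A->1 + B->2 = $26 + $25 = $51
Option 2: A->2 + B->1 = $10 + $42 = $52
Min cost = min($51, $52) = $51

$51


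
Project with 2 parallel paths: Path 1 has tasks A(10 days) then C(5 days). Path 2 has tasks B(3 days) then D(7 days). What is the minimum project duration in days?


Path 1 = 10 + 5 = 15 days
Path 2 = 3 + 7 = 10 days
Duration = max(15, 10) = 15 days

15 days


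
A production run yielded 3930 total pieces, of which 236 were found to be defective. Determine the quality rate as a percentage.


Formula: Quality Rate = Good Pieces / Total Pieces * 100
Good pieces = 3930 - 236 = 3694
QR = 3694 / 3930 * 100 = 94.0%

94.0%


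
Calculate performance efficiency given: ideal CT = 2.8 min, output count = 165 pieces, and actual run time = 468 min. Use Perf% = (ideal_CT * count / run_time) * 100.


Formula: Performance = (Ideal CT * Total Count) / Run Time * 100
Ideal output time = 2.8 * 165 = 462.0 min
Performance = 462.0 / 468 * 100 = 98.7%

98.7%


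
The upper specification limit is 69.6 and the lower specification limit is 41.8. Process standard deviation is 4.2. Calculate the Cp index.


Cp = (69.6 - 41.8) / (6 * 4.2)

1.1


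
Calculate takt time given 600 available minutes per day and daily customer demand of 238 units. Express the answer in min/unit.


Formula: Takt Time = Available Production Time / Customer Demand
Takt = 600 min/day / 238 units/day
Takt = 2.52 min/unit

2.52 min/unit


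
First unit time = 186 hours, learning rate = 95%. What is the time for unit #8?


Formula: T_n = T_1 * (learning_rate)^(log2(n)) where learning_rate = rate/100
Doublings = log2(8) = 3
T_n = 186 * 0.95^3
T_n = 186 * 0.8574 = 159.5 hours

159.5 hours


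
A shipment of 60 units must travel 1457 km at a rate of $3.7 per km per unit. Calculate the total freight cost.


TC = dist * cost * units = 1457 * 3.7 * 60 = $323454.00

$323454.00


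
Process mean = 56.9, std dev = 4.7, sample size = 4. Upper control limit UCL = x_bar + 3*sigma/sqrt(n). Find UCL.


UCL = 56.9 + 3 * 4.7 / sqrt(4)

63.95


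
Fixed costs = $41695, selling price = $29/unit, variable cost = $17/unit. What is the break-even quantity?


Formula: BEQ = Fixed Costs / (Price - Variable Cost)
Contribution margin = $29 - $17 = $12/unit
BEQ = ceil($41695 / $12/unit) = ceil(3474.58) = 3475 units

3475 units


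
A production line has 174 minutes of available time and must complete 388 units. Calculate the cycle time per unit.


Formula: CT = Available Time / Number of Units
CT = 174 min / 388 units
CT = 0.45 min/unit

0.45 min/unit


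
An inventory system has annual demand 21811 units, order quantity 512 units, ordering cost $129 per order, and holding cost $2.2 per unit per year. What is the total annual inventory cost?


TC = 21811/512 * 129 + 512/2 * 2.2

$6058.55


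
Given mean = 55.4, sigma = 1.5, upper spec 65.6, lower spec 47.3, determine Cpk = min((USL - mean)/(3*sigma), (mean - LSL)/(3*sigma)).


Cpu = (65.6 - 55.4) / (3 * 1.5) = 2.27
Cpl = (55.4 - 47.3) / (3 * 1.5) = 1.8
Cpk = min(2.27, 1.8) = 1.8

1.8


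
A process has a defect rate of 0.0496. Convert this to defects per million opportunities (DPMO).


DPMO = defect_rate * 1000000 = 0.0496 * 1000000

49600


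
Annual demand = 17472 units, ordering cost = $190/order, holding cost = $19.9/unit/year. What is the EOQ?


Formula: EOQ = sqrt(2 * D * S / H)
Numerator: 2 * 17472 * 190 = 6639360
2DS/H = 6639360 / 19.9 = 333636.2
EOQ = sqrt(333636.2) = 577.6 units

577.6 units


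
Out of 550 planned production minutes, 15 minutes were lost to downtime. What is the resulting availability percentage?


Formula: Availability = (Planned Time - Downtime) / Planned Time * 100
Uptime = 550 - 15 = 535 min
Availability = 535 / 550 * 100 = 97.3%

97.3%


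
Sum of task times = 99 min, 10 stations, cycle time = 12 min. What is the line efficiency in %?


Formula: Efficiency = Sum of Task Times / (N_stations * CT) * 100
Total station capacity = 10 stations * 12 min = 120 min
Efficiency = 99 / 120 * 100 = 82.5%

82.5%


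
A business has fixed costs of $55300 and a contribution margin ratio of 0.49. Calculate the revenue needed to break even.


Formula: BER = Fixed Costs / Contribution Margin Ratio
BER = $55300 / 0.49
BER = $112857.14 (to the nearest cent)

$112857.14


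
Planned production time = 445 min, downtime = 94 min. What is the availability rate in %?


Formula: Availability = (Planned Time - Downtime) / Planned Time * 100
Uptime = 445 - 94 = 351 min
Availability = 351 / 445 * 100 = 78.9%

78.9%


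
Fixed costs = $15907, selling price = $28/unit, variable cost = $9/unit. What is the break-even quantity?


Formula: BEQ = Fixed Costs / (Price - Variable Cost)
Contribution margin = $28 - $9 = $19/unit
BEQ = ceil($15907 / $19/unit) = ceil(837.21) = 838 units

838 units


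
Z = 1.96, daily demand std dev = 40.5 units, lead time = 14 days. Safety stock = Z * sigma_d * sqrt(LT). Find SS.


Formula: SS = z * sigma_d * sqrt(LT)
sqrt(LT) = sqrt(14) = 3.7417
SS = 1.96 * 40.5 * 3.7417
SS = 297.0 units

297.0 units


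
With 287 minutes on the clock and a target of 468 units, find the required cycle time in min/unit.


Formula: CT = Available Time / Number of Units
CT = 287 min / 468 units
CT = 0.61 min/unit

0.61 min/unit


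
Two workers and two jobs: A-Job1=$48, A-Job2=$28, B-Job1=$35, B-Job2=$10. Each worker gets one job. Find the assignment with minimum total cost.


Option 1: A->1 + B->2 = $48 + $10 = $58
Option 2: A->2 + B->1 = $28 + $35 = $63
Min cost = min($58, $63) = $58

$58


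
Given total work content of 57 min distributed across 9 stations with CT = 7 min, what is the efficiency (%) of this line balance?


Formula: Efficiency = Sum of Task Times / (N_stations * CT) * 100
Total station capacity = 9 stations * 7 min = 63 min
Efficiency = 57 / 63 * 100 = 90.5%

90.5%


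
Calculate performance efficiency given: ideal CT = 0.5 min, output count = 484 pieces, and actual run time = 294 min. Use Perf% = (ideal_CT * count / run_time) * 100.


Formula: Performance = (Ideal CT * Total Count) / Run Time * 100
Ideal output time = 0.5 * 484 = 242.0 min
Performance = 242.0 / 294 * 100 = 82.3%

82.3%


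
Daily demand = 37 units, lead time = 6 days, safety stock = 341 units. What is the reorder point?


Formula: ROP = (Daily Demand * Lead Time) + Safety Stock
Demand during lead time = 37 * 6 = 222 units
ROP = 222 + 341 = 563 units

563 units


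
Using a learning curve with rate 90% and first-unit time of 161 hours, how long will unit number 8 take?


Formula: T_n = T_1 * (learning_rate)^(log2(n)) where learning_rate = rate/100
Doublings = log2(8) = 3
T_n = 161 * 0.9^3
T_n = 161 * 0.729 = 117.4 hours

117.4 hours


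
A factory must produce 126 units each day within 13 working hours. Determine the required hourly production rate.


Formula: Production Rate = Daily Demand / Available Hours
Rate = 126 units/day / 13 hours/day
Rate = 9.7 units/hour

9.7 units/hour


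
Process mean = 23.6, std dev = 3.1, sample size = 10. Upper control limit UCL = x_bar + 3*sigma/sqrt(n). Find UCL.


UCL = 23.6 + 3 * 3.1 / sqrt(10)

26.54


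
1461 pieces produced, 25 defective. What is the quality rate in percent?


Formula: Quality Rate = Good Pieces / Total Pieces * 100
Good pieces = 1461 - 25 = 1436
QR = 1436 / 1461 * 100 = 98.3%

98.3%


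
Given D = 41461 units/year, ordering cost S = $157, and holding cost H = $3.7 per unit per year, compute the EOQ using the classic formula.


Formula: EOQ = sqrt(2 * D * S / H)
Numerator: 2 * 41461 * 157 = 13018754
2DS/H = 13018754 / 3.7 = 3518582.2
EOQ = sqrt(3518582.2) = 1875.8 units

1875.8 units


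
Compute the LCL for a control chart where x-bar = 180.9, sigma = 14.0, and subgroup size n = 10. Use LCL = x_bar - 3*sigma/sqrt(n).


LCL = 180.9 - 3 * 14.0 / sqrt(10)

167.62


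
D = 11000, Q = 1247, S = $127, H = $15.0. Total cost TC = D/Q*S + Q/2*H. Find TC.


TC = 11000/1247 * 127 + 1247/2 * 15.0

$10472.79


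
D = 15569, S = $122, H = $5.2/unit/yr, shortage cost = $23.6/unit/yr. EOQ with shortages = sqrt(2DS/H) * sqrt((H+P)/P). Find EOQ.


Formula: EOQ* = sqrt(2DS/H) * sqrt((H+P)/P)
Base EOQ = sqrt(2*15569*122/5.2) = 854.72 units
Correction = sqrt((5.2+23.6)/23.6) = 1.10469
EOQ* = 854.72 * 1.10469 = 944.2 units

944.2 units


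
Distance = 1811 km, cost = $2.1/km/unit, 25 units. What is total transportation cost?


TC = dist * cost * units = 1811 * 2.1 * 25 = $95077.50

$95077.50


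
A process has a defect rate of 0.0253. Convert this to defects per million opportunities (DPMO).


DPMO = defect_rate * 1000000 = 0.0253 * 1000000

25300


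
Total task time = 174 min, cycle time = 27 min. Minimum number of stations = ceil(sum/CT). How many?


Formula: N_min = ceil(Sum of Task Times / Cycle Time)
N_min = ceil(174 min / 27 min) = ceil(6.4444)
N_min = 7 stations

7


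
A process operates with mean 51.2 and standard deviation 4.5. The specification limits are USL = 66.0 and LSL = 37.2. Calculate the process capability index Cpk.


Cpu = (66.0 - 51.2) / (3 * 4.5) = 1.1
Cpl = (51.2 - 37.2) / (3 * 4.5) = 1.04
Cpk = min(1.1, 1.04) = 1.04

1.04


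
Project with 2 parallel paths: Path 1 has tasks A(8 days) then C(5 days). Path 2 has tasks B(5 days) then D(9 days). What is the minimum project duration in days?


Path 1 = 8 + 5 = 13 days
Path 2 = 5 + 9 = 14 days
Duration = max(13, 14) = 14 days

14 days


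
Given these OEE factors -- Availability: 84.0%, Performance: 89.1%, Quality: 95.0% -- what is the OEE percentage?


Formula: OEE = Availability * Performance * Quality / 10000
A * P = 84.0% * 89.1% / 100 = 74.84%
OEE = 74.84% * 95.0% / 100 = 71.1%

71.1%


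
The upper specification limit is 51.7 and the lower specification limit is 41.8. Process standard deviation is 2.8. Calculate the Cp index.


Cp = (51.7 - 41.8) / (6 * 2.8)

0.59


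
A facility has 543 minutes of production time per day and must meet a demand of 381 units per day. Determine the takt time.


Formula: Takt Time = Available Production Time / Customer Demand
Takt = 543 min/day / 381 units/day
Takt = 1.43 min/unit

1.43 min/unit


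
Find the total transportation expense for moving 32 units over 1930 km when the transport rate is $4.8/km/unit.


TC = dist * cost * units = 1930 * 4.8 * 32 = $296448.00

$296448.00


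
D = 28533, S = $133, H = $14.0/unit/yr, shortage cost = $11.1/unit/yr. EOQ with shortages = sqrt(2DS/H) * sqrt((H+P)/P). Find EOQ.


Formula: EOQ* = sqrt(2DS/H) * sqrt((H+P)/P)
Base EOQ = sqrt(2*28533*133/14.0) = 736.29 units
Correction = sqrt((14.0+11.1)/11.1) = 1.50375
EOQ* = 736.29 * 1.50375 = 1107.2 units

1107.2 units


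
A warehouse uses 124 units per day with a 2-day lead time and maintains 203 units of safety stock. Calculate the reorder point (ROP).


Formula: ROP = (Daily Demand * Lead Time) + Safety Stock
Demand during lead time = 124 * 2 = 248 units
ROP = 248 + 203 = 451 units

451 units


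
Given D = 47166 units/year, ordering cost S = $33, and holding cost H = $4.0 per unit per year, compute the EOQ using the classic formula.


Formula: EOQ = sqrt(2 * D * S / H)
Numerator: 2 * 47166 * 33 = 3112956
2DS/H = 3112956 / 4.0 = 778239.0
EOQ = sqrt(778239.0) = 882.2 units

882.2 units


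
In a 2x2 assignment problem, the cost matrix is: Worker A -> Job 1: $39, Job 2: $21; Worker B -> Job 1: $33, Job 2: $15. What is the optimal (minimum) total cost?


Option 1: A->1 + B->2 = $39 + $15 = $54
Option 2: A->2 + B->1 = $21 + $33 = $54
Min cost = min($54, $54) = $54

$54


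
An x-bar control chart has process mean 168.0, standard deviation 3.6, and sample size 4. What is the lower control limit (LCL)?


LCL = 168.0 - 3 * 3.6 / sqrt(4)

162.6


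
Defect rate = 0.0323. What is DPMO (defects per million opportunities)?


DPMO = defect_rate * 1000000 = 0.0323 * 1000000

32300


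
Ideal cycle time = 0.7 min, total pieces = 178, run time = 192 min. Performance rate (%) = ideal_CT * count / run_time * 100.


Formula: Performance = (Ideal CT * Total Count) / Run Time * 100
Ideal output time = 0.7 * 178 = 124.6 min
Performance = 124.6 / 192 * 100 = 64.9%

64.9%


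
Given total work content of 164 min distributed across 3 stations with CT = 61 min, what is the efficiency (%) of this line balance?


Formula: Efficiency = Sum of Task Times / (N_stations * CT) * 100
Total station capacity = 3 stations * 61 min = 183 min
Efficiency = 164 / 183 * 100 = 89.6%

89.6%


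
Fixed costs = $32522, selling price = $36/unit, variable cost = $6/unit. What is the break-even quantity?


Formula: BEQ = Fixed Costs / (Price - Variable Cost)
Contribution margin = $36 - $6 = $30/unit
BEQ = ceil($32522 / $30/unit) = ceil(1084.07) = 1085 units

1085 units


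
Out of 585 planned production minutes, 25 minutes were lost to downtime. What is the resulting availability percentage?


Formula: Availability = (Planned Time - Downtime) / Planned Time * 100
Uptime = 585 - 25 = 560 min
Availability = 560 / 585 * 100 = 95.7%

95.7%


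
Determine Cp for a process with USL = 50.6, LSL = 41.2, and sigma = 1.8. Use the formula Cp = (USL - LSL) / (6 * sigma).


Cp = (50.6 - 41.2) / (6 * 1.8)

0.87


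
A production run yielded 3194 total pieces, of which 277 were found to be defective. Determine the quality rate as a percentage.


Formula: Quality Rate = Good Pieces / Total Pieces * 100
Good pieces = 3194 - 277 = 2917
QR = 2917 / 3194 * 100 = 91.3%

91.3%


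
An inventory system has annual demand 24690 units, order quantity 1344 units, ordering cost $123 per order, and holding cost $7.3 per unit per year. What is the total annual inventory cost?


TC = 24690/1344 * 123 + 1344/2 * 7.3

$7165.18


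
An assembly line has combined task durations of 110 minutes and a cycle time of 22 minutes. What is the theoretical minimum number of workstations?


Formula: N_min = ceil(Sum of Task Times / Cycle Time)
N_min = ceil(110 min / 22 min) = ceil(5.0)
N_min = 5 stations

5


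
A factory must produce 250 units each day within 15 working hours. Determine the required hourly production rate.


Formula: Production Rate = Daily Demand / Available Hours
Rate = 250 units/day / 15 hours/day
Rate = 16.7 units/hour

16.7 units/hour


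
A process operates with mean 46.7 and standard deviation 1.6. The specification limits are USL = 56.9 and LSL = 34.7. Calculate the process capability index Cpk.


Cpu = (56.9 - 46.7) / (3 * 1.6) = 2.13
Cpl = (46.7 - 34.7) / (3 * 1.6) = 2.5
Cpk = min(2.13, 2.5) = 2.13

2.13


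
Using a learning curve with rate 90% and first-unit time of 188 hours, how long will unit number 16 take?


Formula: T_n = T_1 * (learning_rate)^(log2(n)) where learning_rate = rate/100
Doublings = log2(16) = 4
T_n = 188 * 0.9^4
T_n = 188 * 0.6561 = 123.3 hours

123.3 hours


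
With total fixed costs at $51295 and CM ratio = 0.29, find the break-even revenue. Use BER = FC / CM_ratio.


Formula: BER = Fixed Costs / Contribution Margin Ratio
BER = $51295 / 0.29
BER = $176879.31 (to the nearest cent)

$176879.31


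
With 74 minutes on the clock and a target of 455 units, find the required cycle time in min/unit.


Formula: CT = Available Time / Number of Units
CT = 74 min / 455 units
CT = 0.16 min/unit

0.16 min/unit


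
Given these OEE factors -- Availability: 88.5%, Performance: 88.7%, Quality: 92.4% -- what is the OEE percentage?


Formula: OEE = Availability * Performance * Quality / 10000
A * P = 88.5% * 88.7% / 100 = 78.5%
OEE = 78.5% * 92.4% / 100 = 72.5%

72.5%


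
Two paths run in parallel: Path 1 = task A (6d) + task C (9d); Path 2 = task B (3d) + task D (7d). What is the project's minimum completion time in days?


Path 1 = 6 + 9 = 15 days
Path 2 = 3 + 7 = 10 days
Duration = max(15, 10) = 15 days

15 days


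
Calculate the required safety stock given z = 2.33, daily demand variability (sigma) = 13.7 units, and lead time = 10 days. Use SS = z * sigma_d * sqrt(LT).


Formula: SS = z * sigma_d * sqrt(LT)
sqrt(LT) = sqrt(10) = 3.1623
SS = 2.33 * 13.7 * 3.1623
SS = 100.9 units

100.9 units


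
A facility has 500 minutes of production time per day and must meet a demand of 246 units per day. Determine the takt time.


Formula: Takt Time = Available Production Time / Customer Demand
Takt = 500 min/day / 246 units/day
Takt = 2.03 min/unit

2.03 min/unit


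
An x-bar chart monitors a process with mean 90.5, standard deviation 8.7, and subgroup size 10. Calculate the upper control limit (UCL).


UCL = 90.5 + 3 * 8.7 / sqrt(10)

98.75


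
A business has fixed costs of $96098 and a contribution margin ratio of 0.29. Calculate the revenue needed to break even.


Formula: BER = Fixed Costs / Contribution Margin Ratio
BER = $96098 / 0.29
BER = $331372.41 (to the nearest cent)

$331372.41


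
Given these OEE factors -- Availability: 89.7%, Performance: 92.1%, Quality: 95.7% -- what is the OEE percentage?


Formula: OEE = Availability * Performance * Quality / 10000
A * P = 89.7% * 92.1% / 100 = 82.61%
OEE = 82.61% * 95.7% / 100 = 79.1%

79.1%


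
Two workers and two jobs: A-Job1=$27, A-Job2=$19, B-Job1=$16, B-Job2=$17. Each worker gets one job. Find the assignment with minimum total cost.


Option 1: A->1 + B->2 = $27 + $17 = $44
Option 2: A->2 + B->1 = $19 + $16 = $35
Min cost = min($44, $35) = $35

$35


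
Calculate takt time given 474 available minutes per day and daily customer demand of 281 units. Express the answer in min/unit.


Formula: Takt Time = Available Production Time / Customer Demand
Takt = 474 min/day / 281 units/day
Takt = 1.69 min/unit

1.69 min/unit


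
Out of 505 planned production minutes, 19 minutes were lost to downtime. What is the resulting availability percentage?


Formula: Availability = (Planned Time - Downtime) / Planned Time * 100
Uptime = 505 - 19 = 486 min
Availability = 486 / 505 * 100 = 96.2%

96.2%


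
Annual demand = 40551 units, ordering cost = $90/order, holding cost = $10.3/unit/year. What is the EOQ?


Formula: EOQ = sqrt(2 * D * S / H)
Numerator: 2 * 40551 * 90 = 7299180
2DS/H = 7299180 / 10.3 = 708658.3
EOQ = sqrt(708658.3) = 841.8 units

841.8 units


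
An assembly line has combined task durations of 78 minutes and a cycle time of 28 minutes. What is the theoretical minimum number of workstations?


Formula: N_min = ceil(Sum of Task Times / Cycle Time)
N_min = ceil(78 min / 28 min) = ceil(2.7857)
N_min = 3 stations

3


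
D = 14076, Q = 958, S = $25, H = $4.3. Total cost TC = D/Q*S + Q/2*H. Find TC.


TC = 14076/958 * 25 + 958/2 * 4.3

$2427.03


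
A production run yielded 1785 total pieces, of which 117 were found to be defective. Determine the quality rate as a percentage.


Formula: Quality Rate = Good Pieces / Total Pieces * 100
Good pieces = 1785 - 117 = 1668
QR = 1668 / 1785 * 100 = 93.4%

93.4%


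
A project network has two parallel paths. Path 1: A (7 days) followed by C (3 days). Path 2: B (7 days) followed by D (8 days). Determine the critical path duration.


Path 1 = 7 + 3 = 10 days
Path 2 = 7 + 8 = 15 days
Duration = max(10, 15) = 15 days

15 days


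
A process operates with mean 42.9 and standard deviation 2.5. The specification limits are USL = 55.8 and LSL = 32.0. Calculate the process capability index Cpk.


Cpu = (55.8 - 42.9) / (3 * 2.5) = 1.72
Cpl = (42.9 - 32.0) / (3 * 2.5) = 1.45
Cpk = min(1.72, 1.45) = 1.45

1.45


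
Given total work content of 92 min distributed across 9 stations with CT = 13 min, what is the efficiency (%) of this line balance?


Formula: Efficiency = Sum of Task Times / (N_stations * CT) * 100
Total station capacity = 9 stations * 13 min = 117 min
Efficiency = 92 / 117 * 100 = 78.6%

78.6%


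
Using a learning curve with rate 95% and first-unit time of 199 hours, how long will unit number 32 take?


Formula: T_n = T_1 * (learning_rate)^(log2(n)) where learning_rate = rate/100
Doublings = log2(32) = 5
T_n = 199 * 0.95^5
T_n = 199 * 0.7738 = 154.0 hours

154.0 hours


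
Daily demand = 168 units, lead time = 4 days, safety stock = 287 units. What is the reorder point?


Formula: ROP = (Daily Demand * Lead Time) + Safety Stock
Demand during lead time = 168 * 4 = 672 units
ROP = 672 + 287 = 959 units

959 units


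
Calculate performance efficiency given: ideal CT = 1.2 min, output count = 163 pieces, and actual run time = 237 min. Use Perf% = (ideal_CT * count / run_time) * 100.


Formula: Performance = (Ideal CT * Total Count) / Run Time * 100
Ideal output time = 1.2 * 163 = 195.6 min
Performance = 195.6 / 237 * 100 = 82.5%

82.5%


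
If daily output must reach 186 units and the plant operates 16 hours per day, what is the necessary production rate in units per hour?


Formula: Production Rate = Daily Demand / Available Hours
Rate = 186 units/day / 16 hours/day
Rate = 11.6 units/hour

11.6 units/hour


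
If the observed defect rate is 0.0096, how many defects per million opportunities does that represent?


DPMO = defect_rate * 1000000 = 0.0096 * 1000000

9600


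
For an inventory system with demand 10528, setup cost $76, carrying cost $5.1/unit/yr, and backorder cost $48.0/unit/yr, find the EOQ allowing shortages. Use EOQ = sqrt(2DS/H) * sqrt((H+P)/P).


Formula: EOQ* = sqrt(2DS/H) * sqrt((H+P)/P)
Base EOQ = sqrt(2*10528*76/5.1) = 560.16 units
Correction = sqrt((5.1+48.0)/48.0) = 1.05178
EOQ* = 560.16 * 1.05178 = 589.2 units

589.2 units


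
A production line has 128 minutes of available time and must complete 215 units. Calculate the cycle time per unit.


Formula: CT = Available Time / Number of Units
CT = 128 min / 215 units
CT = 0.6 min/unit

0.6 min/unit


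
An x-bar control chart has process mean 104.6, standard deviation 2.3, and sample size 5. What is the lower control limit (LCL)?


LCL = 104.6 - 3 * 2.3 / sqrt(5)

101.51


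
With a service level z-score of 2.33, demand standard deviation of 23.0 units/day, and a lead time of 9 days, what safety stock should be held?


Formula: SS = z * sigma_d * sqrt(LT)
sqrt(LT) = sqrt(9) = 3.0
SS = 2.33 * 23.0 * 3.0
SS = 160.8 units

160.8 units


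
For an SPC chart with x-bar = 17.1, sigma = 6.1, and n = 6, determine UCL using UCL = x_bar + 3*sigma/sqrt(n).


UCL = 17.1 + 3 * 6.1 / sqrt(6)

24.57


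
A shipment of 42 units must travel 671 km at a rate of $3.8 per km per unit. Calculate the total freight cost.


TC = dist * cost * units = 671 * 3.8 * 42 = $107091.60

$107091.60


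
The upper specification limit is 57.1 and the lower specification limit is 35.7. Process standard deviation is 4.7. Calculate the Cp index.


Cp = (57.1 - 35.7) / (6 * 4.7)

0.76


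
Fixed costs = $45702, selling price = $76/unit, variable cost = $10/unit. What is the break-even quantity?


Formula: BEQ = Fixed Costs / (Price - Variable Cost)
Contribution margin = $76 - $10 = $66/unit
BEQ = ceil($45702 / $66/unit) = ceil(692.45) = 693 units

693 units


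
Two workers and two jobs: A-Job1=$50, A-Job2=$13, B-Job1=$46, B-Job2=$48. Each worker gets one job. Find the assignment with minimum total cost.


Option 1: A->1 + B->2 = $50 + $48 = $98
Option 2: A->2 + B->1 = $13 + $46 = $59
Min cost = min($98, $59) = $59

$59


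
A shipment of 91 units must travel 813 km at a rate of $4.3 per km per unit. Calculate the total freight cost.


TC = dist * cost * units = 813 * 4.3 * 91 = $318126.90

$318126.90


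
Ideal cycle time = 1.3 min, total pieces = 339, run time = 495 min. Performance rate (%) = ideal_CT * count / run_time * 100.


Formula: Performance = (Ideal CT * Total Count) / Run Time * 100
Ideal output time = 1.3 * 339 = 440.7 min
Performance = 440.7 / 495 * 100 = 89.0%

89.0%


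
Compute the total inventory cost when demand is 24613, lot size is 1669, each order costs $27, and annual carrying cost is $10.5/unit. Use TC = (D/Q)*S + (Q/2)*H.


TC = 24613/1669 * 27 + 1669/2 * 10.5

$9160.42


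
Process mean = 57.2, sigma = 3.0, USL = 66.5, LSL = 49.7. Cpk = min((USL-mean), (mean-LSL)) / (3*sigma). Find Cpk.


Cpu = (66.5 - 57.2) / (3 * 3.0) = 1.03
Cpl = (57.2 - 49.7) / (3 * 3.0) = 0.83
Cpk = min(1.03, 0.83) = 0.83

0.83


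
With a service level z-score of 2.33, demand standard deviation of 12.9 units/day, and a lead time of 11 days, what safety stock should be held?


Formula: SS = z * sigma_d * sqrt(LT)
sqrt(LT) = sqrt(11) = 3.3166
SS = 2.33 * 12.9 * 3.3166
SS = 99.7 units

99.7 units


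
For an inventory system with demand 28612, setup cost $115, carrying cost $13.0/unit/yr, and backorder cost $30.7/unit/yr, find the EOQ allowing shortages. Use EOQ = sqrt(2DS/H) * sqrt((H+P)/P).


Formula: EOQ* = sqrt(2DS/H) * sqrt((H+P)/P)
Base EOQ = sqrt(2*28612*115/13.0) = 711.49 units
Correction = sqrt((13.0+30.7)/30.7) = 1.19309
EOQ* = 711.49 * 1.19309 = 848.9 units

848.9 units


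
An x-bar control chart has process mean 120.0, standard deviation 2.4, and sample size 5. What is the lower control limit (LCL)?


LCL = 120.0 - 3 * 2.4 / sqrt(5)

116.78


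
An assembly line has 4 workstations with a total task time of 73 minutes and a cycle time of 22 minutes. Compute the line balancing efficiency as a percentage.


Formula: Efficiency = Sum of Task Times / (N_stations * CT) * 100
Total station capacity = 4 stations * 22 min = 88 min
Efficiency = 73 / 88 * 100 = 83.0%

83.0%


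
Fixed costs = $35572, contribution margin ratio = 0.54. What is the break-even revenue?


Formula: BER = Fixed Costs / Contribution Margin Ratio
BER = $35572 / 0.54
BER = $65874.07 (to the nearest cent)

$65874.07


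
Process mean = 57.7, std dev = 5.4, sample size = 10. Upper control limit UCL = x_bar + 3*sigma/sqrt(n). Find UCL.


UCL = 57.7 + 3 * 5.4 / sqrt(10)

62.82


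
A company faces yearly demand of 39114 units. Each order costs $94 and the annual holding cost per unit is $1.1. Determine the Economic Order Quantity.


Formula: EOQ = sqrt(2 * D * S / H)
Numerator: 2 * 39114 * 94 = 7353432
2DS/H = 7353432 / 1.1 = 6684938.2
EOQ = sqrt(6684938.2) = 2585.5 units

2585.5 units


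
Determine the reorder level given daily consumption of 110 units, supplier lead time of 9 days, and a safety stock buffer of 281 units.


Formula: ROP = (Daily Demand * Lead Time) + Safety Stock
Demand during lead time = 110 * 9 = 990 units
ROP = 990 + 281 = 1271 units

1271 units


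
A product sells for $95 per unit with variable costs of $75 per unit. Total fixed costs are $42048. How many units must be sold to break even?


Formula: BEQ = Fixed Costs / (Price - Variable Cost)
Contribution margin = $95 - $75 = $20/unit
BEQ = ceil($42048 / $20/unit) = ceil(2102.4) = 2103 units

2103 units


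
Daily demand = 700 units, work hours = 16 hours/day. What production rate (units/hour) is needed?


Formula: Production Rate = Daily Demand / Available Hours
Rate = 700 units/day / 16 hours/day
Rate = 43.8 units/hour

43.8 units/hour


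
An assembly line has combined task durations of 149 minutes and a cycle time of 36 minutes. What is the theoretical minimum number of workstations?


Formula: N_min = ceil(Sum of Task Times / Cycle Time)
N_min = ceil(149 min / 36 min) = ceil(4.1389)
N_min = 5 stations

5


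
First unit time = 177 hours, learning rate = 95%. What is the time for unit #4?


Formula: T_n = T_1 * (learning_rate)^(log2(n)) where learning_rate = rate/100
Doublings = log2(4) = 2
T_n = 177 * 0.95^2
T_n = 177 * 0.9025 = 159.7 hours

159.7 hours


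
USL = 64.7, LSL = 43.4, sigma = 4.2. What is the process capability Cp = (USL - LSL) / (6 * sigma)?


Cp = (64.7 - 43.4) / (6 * 4.2)

0.85


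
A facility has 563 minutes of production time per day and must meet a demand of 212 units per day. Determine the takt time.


Formula: Takt Time = Available Production Time / Customer Demand
Takt = 563 min/day / 212 units/day
Takt = 2.66 min/unit

2.66 min/unit


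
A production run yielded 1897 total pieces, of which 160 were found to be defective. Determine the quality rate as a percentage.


Formula: Quality Rate = Good Pieces / Total Pieces * 100
Good pieces = 1897 - 160 = 1737
QR = 1737 / 1897 * 100 = 91.6%

91.6%


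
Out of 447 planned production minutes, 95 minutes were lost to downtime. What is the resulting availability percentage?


Formula: Availability = (Planned Time - Downtime) / Planned Time * 100
Uptime = 447 - 95 = 352 min
Availability = 352 / 447 * 100 = 78.7%

78.7%


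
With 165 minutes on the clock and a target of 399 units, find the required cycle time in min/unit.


Formula: CT = Available Time / Number of Units
CT = 165 min / 399 units
CT = 0.41 min/unit

0.41 min/unit


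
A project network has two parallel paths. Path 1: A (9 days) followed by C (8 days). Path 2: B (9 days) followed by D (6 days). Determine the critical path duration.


Path 1 = 9 + 8 = 17 days
Path 2 = 9 + 6 = 15 days
Duration = max(17, 15) = 17 days

17 days


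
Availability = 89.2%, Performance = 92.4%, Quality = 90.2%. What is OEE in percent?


Formula: OEE = Availability * Performance * Quality / 10000
A * P = 89.2% * 92.4% / 100 = 82.42%
OEE = 82.42% * 90.2% / 100 = 74.3%

74.3%


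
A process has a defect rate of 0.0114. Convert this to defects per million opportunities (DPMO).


DPMO = defect_rate * 1000000 = 0.0114 * 1000000

11400


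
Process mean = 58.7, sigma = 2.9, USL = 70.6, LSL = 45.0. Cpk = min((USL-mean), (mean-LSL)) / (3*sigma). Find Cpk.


Cpu = (70.6 - 58.7) / (3 * 2.9) = 1.37
Cpl = (58.7 - 45.0) / (3 * 2.9) = 1.57
Cpk = min(1.37, 1.57) = 1.37

1.37


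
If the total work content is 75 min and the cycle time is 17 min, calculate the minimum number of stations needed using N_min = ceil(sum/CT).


Formula: N_min = ceil(Sum of Task Times / Cycle Time)
N_min = ceil(75 min / 17 min) = ceil(4.4118)
N_min = 5 stations

5


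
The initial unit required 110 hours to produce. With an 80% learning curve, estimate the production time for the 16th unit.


Formula: T_n = T_1 * (learning_rate)^(log2(n)) where learning_rate = rate/100
Doublings = log2(16) = 4
T_n = 110 * 0.8^4
T_n = 110 * 0.4096 = 45.1 hours

45.1 hours


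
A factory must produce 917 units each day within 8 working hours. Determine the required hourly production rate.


Formula: Production Rate = Daily Demand / Available Hours
Rate = 917 units/day / 8 hours/day
Rate = 114.6 units/hour

114.6 units/hour


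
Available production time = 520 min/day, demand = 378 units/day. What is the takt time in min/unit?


Formula: Takt Time = Available Production Time / Customer Demand
Takt = 520 min/day / 378 units/day
Takt = 1.38 min/unit

1.38 min/unit


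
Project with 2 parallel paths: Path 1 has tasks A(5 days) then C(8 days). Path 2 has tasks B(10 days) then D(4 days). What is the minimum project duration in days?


Path 1 = 5 + 8 = 13 days
Path 2 = 10 + 4 = 14 days
Duration = max(13, 14) = 14 days

14 days


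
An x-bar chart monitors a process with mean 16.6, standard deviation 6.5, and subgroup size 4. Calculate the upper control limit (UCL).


UCL = 16.6 + 3 * 6.5 / sqrt(4)

26.35


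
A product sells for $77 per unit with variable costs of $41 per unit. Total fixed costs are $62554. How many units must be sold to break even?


Formula: BEQ = Fixed Costs / (Price - Variable Cost)
Contribution margin = $77 - $41 = $36/unit
BEQ = ceil($62554 / $36/unit) = ceil(1737.61) = 1738 units

1738 units


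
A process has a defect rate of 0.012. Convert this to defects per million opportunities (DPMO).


DPMO = defect_rate * 1000000 = 0.012 * 1000000

12000


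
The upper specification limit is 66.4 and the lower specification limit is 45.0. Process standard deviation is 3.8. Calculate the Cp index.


Cp = (66.4 - 45.0) / (6 * 3.8)

0.94


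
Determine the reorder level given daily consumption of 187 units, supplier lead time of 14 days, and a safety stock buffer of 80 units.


Formula: ROP = (Daily Demand * Lead Time) + Safety Stock
Demand during lead time = 187 * 14 = 2618 units
ROP = 2618 + 80 = 2698 units

2698 units


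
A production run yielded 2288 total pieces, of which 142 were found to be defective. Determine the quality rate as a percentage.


Formula: Quality Rate = Good Pieces / Total Pieces * 100
Good pieces = 2288 - 142 = 2146
QR = 2146 / 2288 * 100 = 93.8%

93.8%


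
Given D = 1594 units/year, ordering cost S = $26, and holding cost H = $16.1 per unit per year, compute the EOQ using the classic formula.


Formula: EOQ = sqrt(2 * D * S / H)
Numerator: 2 * 1594 * 26 = 82888
2DS/H = 82888 / 16.1 = 5148.3
EOQ = sqrt(5148.3) = 71.8 units

71.8 units


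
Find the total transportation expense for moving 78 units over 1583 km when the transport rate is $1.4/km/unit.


TC = dist * cost * units = 1583 * 1.4 * 78 = $172863.60

$172863.60


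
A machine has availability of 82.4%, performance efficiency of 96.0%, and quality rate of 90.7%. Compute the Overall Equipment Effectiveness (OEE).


Formula: OEE = Availability * Performance * Quality / 10000
A * P = 82.4% * 96.0% / 100 = 79.1%
OEE = 79.1% * 90.7% / 100 = 71.7%

71.7%
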